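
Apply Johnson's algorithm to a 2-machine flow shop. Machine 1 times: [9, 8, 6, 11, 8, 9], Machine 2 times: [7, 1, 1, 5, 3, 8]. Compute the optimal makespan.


Apply Johnson's rule:
  Group 1 (a <= b): []
  Group 2 (a > b): [(6, 9, 8), (1, 9, 7), (4, 11, 5), (5, 8, 3), (2, 8, 1), (3, 6, 1)]
Optimal job order: [6, 1, 4, 5, 2, 3]
Schedule:
  Job 6: M1 done at 9, M2 done at 17
  Job 1: M1 done at 18, M2 done at 25
  Job 4: M1 done at 29, M2 done at 34
  Job 5: M1 done at 37, M2 done at 40
  Job 2: M1 done at 45, M2 done at 46
  Job 3: M1 done at 51, M2 done at 52
Makespan = 52

52


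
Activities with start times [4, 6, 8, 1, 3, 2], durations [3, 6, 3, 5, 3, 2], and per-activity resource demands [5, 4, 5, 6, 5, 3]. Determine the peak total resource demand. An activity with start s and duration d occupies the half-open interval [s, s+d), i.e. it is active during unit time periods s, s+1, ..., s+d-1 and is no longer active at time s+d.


Each activity i is active on [start_i, start_i + duration_i).
Compute total resource usage per time slot:
  t=0: active resources = [], total = 0
  t=1: active resources = [6], total = 6
  t=2: active resources = [6, 3], total = 9
  t=3: active resources = [6, 5, 3], total = 14
  t=4: active resources = [5, 6, 5], total = 16
  t=5: active resources = [5, 6, 5], total = 16
  t=6: active resources = [5, 4], total = 9
  t=7: active resources = [4], total = 4
  t=8: active resources = [4, 5], total = 9
  t=9: active resources = [4, 5], total = 9
  t=10: active resources = [4, 5], total = 9
  t=11: active resources = [4], total = 4
Peak resource demand = 16

16


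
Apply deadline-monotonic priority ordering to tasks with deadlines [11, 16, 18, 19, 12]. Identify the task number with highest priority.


Sort tasks by relative deadline (ascending):
  Task 1: deadline = 11
  Task 5: deadline = 12
  Task 2: deadline = 16
  Task 3: deadline = 18
  Task 4: deadline = 19
Priority order (highest first): [1, 5, 2, 3, 4]
Highest priority task = 1

1


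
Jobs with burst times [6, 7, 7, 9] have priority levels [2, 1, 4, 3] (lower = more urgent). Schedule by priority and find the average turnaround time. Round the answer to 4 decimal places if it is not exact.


Sort by priority (ascending = highest first):
Order: [(1, 7), (2, 6), (3, 9), (4, 7)]
Completion times:
  Priority 1, burst=7, C=7
  Priority 2, burst=6, C=13
  Priority 3, burst=9, C=22
  Priority 4, burst=7, C=29
Average turnaround = 71/4 = 17.75

17.75


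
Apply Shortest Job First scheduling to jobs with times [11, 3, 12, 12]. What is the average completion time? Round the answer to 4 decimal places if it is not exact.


SJF order (ascending): [3, 11, 12, 12]
Completion times:
  Job 1: burst=3, C=3
  Job 2: burst=11, C=14
  Job 3: burst=12, C=26
  Job 4: burst=12, C=38
Average completion = 81/4 = 20.25

20.25


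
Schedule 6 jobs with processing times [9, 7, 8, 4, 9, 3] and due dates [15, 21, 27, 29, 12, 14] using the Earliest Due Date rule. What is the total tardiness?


Sort by due date (EDD order): [(9, 12), (3, 14), (9, 15), (7, 21), (8, 27), (4, 29)]
Compute completion times and tardiness:
  Job 1: p=9, d=12, C=9, tardiness=max(0,9-12)=0
  Job 2: p=3, d=14, C=12, tardiness=max(0,12-14)=0
  Job 3: p=9, d=15, C=21, tardiness=max(0,21-15)=6
  Job 4: p=7, d=21, C=28, tardiness=max(0,28-21)=7
  Job 5: p=8, d=27, C=36, tardiness=max(0,36-27)=9
  Job 6: p=4, d=29, C=40, tardiness=max(0,40-29)=11
Total tardiness = 33

33


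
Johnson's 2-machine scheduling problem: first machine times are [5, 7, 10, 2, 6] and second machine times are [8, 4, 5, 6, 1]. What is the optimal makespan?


Apply Johnson's rule:
  Group 1 (a <= b): [(4, 2, 6), (1, 5, 8)]
  Group 2 (a > b): [(3, 10, 5), (2, 7, 4), (5, 6, 1)]
Optimal job order: [4, 1, 3, 2, 5]
Schedule:
  Job 4: M1 done at 2, M2 done at 8
  Job 1: M1 done at 7, M2 done at 16
  Job 3: M1 done at 17, M2 done at 22
  Job 2: M1 done at 24, M2 done at 28
  Job 5: M1 done at 30, M2 done at 31
Makespan = 31

31


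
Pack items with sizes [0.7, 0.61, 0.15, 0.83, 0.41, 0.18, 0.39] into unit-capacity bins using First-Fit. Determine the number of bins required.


Place items sequentially using First-Fit:
  Item 0.7 -> new Bin 1
  Item 0.61 -> new Bin 2
  Item 0.15 -> Bin 1 (now 0.85)
  Item 0.83 -> new Bin 3
  Item 0.41 -> new Bin 4
  Item 0.18 -> Bin 2 (now 0.79)
  Item 0.39 -> Bin 4 (now 0.8)
Total bins used = 4

4


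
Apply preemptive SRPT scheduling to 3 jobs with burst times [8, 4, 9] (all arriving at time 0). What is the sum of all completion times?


Since all jobs arrive at t=0, SRPT equals SPT ordering.
SPT order: [4, 8, 9]
Completion times:
  Job 1: p=4, C=4
  Job 2: p=8, C=12
  Job 3: p=9, C=21
Total completion time = 4 + 12 + 21 = 37

37


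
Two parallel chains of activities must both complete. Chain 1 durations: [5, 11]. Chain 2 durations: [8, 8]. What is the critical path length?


Path A total = 5 + 11 = 16
Path B total = 8 + 8 = 16
Critical path = longest path = max(16, 16) = 16

16


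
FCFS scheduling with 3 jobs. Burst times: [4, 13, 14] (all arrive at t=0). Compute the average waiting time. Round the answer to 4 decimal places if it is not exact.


FCFS order (as given): [4, 13, 14]
Waiting times:
  Job 1: wait = 0
  Job 2: wait = 4
  Job 3: wait = 17
Sum of waiting times = 21
Average waiting time = 21/3 = 7.0

7.0


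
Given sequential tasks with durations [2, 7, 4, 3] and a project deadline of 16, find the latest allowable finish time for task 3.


LF(activity 3) = deadline - sum of successor durations
Successors: activities 4 through 4 with durations [3]
Sum of successor durations = 3
LF = 16 - 3 = 13

13


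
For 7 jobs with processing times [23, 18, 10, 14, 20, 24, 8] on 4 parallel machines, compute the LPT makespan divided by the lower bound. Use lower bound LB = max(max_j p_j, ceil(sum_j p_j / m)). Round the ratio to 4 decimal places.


LPT order: [24, 23, 20, 18, 14, 10, 8]
Machine loads after assignment: [24, 31, 30, 32]
LPT makespan = 32
Lower bound = max(max_job, ceil(total/4)) = max(24, 30) = 30
Ratio = 32 / 30 = 1.0667

1.0667


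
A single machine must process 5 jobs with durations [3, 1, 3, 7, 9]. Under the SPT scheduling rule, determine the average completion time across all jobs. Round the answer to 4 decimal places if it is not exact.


Sort jobs by processing time (SPT order): [1, 3, 3, 7, 9]
Compute completion times sequentially:
  Job 1: processing = 1, completes at 1
  Job 2: processing = 3, completes at 4
  Job 3: processing = 3, completes at 7
  Job 4: processing = 7, completes at 14
  Job 5: processing = 9, completes at 23
Sum of completion times = 49
Average completion time = 49/5 = 9.8

9.8


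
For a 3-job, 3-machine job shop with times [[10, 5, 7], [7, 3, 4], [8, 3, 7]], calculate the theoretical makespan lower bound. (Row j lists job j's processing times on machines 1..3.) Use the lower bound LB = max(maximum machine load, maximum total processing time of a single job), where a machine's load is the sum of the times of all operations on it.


Machine loads:
  Machine 1: 10 + 7 + 8 = 25
  Machine 2: 5 + 3 + 3 = 11
  Machine 3: 7 + 4 + 7 = 18
Max machine load = 25
Job totals:
  Job 1: 22
  Job 2: 14
  Job 3: 18
Max job total = 22
Lower bound = max(25, 22) = 25

25


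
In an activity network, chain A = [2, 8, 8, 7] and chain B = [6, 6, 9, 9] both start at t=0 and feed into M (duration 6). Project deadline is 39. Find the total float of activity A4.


Forward pass: ES(A4) = sum of predecessors on chain A = 18
EF = ES + duration = 18 + 7 = 25
Backward pass: LF(M) = deadline = 39; LS(M) = 39 - 6 = 33
LF(A4) = LS(M) - sum(successors on chain A) = 33 - 0 = 33
LS = LF - duration = 33 - 7 = 26
Total float = LS - ES = 26 - 18 = 8

8


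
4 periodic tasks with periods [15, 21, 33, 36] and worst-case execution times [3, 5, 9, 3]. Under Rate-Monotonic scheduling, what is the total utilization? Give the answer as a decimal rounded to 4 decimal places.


Compute individual utilizations (exact fractions):
  Task 1: C/T = 3/15 = 1/5 (approx. 0.2)
  Task 2: C/T = 5/21 (approx. 0.2381)
  Task 3: C/T = 9/33 = 3/11 (approx. 0.2727)
  Task 4: C/T = 3/36 = 1/12 (approx. 0.0833)
Total utilization U = 1/5 + 5/21 + 3/11 + 1/12 = 1223/1540
Rounded to 4 decimal places: U = 0.7942
RM (Liu & Layland) bound for 4 tasks = 0.756828; compare with U = 1223/1540 (approx. 0.794156)
bound < U <= 1, so the RM sufficient condition is not met (inconclusive; an exact test such as response-time analysis is needed).

0.7942


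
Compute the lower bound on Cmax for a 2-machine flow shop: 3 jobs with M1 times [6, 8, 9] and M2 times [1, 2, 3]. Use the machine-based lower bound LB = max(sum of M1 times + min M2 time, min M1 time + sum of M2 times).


LB1 = sum(M1 times) + min(M2 times) = 23 + 1 = 24
LB2 = min(M1 times) + sum(M2 times) = 6 + 6 = 12
Lower bound = max(LB1, LB2) = max(24, 12) = 24

24


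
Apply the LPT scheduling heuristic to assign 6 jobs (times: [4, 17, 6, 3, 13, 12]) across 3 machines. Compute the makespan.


Sort jobs in decreasing order (LPT): [17, 13, 12, 6, 4, 3]
Assign each job to the least loaded machine:
  Machine 1: jobs [17, 3], load = 20
  Machine 2: jobs [13, 4], load = 17
  Machine 3: jobs [12, 6], load = 18
Makespan = max load = 20

20


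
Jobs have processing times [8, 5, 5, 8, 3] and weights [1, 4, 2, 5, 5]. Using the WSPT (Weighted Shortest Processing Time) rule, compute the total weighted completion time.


Compute p/w ratios and sort ascending (WSPT): [(3, 5), (5, 4), (8, 5), (5, 2), (8, 1)]
Compute weighted completion times:
  Job (p=3,w=5): C=3, w*C=5*3=15
  Job (p=5,w=4): C=8, w*C=4*8=32
  Job (p=8,w=5): C=16, w*C=5*16=80
  Job (p=5,w=2): C=21, w*C=2*21=42
  Job (p=8,w=1): C=29, w*C=1*29=29
Total weighted completion time = 198

198


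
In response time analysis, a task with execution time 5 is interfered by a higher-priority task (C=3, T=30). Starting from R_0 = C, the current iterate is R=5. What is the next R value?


R_next = C + ceil(R_prev / T_hp) * C_hp
ceil(5 / 30) = ceil(0.1667) = 1
Interference = 1 * 3 = 3
R_next = 5 + 3 = 8

8


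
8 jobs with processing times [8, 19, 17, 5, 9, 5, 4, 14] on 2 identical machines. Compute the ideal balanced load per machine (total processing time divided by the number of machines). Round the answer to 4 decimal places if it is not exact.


Total processing time = 8 + 19 + 17 + 5 + 9 + 5 + 4 + 14 = 81
Number of machines = 2
Ideal balanced load = 81 / 2 = 40.5

40.5


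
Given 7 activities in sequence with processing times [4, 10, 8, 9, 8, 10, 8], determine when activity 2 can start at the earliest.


Activity 2 starts after activities 1 through 1 complete.
Predecessor durations: [4]
ES = 4 = 4

4


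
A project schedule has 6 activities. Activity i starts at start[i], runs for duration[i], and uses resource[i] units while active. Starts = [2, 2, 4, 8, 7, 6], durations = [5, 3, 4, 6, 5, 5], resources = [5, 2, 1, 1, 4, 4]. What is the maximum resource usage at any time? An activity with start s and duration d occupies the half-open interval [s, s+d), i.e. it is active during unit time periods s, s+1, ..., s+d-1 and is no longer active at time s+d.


Each activity i is active on [start_i, start_i + duration_i).
Compute total resource usage per time slot:
  t=0: active resources = [], total = 0
  t=1: active resources = [], total = 0
  t=2: active resources = [5, 2], total = 7
  t=3: active resources = [5, 2], total = 7
  t=4: active resources = [5, 2, 1], total = 8
  t=5: active resources = [5, 1], total = 6
  t=6: active resources = [5, 1, 4], total = 10
  t=7: active resources = [1, 4, 4], total = 9
  t=8: active resources = [1, 4, 4], total = 9
  t=9: active resources = [1, 4, 4], total = 9
  t=10: active resources = [1, 4, 4], total = 9
  t=11: active resources = [1, 4], total = 5
  t=12: active resources = [1], total = 1
  t=13: active resources = [1], total = 1
Peak resource demand = 10

10


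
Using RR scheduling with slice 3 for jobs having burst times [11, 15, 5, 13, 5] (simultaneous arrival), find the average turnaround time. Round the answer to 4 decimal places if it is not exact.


Time quantum = 3
Execution trace:
  J1 runs 3 units, time = 3
  J2 runs 3 units, time = 6
  J3 runs 3 units, time = 9
  J4 runs 3 units, time = 12
  J5 runs 3 units, time = 15
  J1 runs 3 units, time = 18
  J2 runs 3 units, time = 21
  J3 runs 2 units, time = 23
  J4 runs 3 units, time = 26
  J5 runs 2 units, time = 28
  J1 runs 3 units, time = 31
  J2 runs 3 units, time = 34
  J4 runs 3 units, time = 37
  J1 runs 2 units, time = 39
  J2 runs 3 units, time = 42
  J4 runs 3 units, time = 45
  J2 runs 3 units, time = 48
  J4 runs 1 units, time = 49
Finish times: [39, 48, 23, 49, 28]
Average turnaround = 187/5 = 37.4

37.4


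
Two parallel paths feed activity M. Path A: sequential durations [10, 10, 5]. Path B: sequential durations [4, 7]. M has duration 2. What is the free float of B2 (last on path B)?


ES(B2) = sum of predecessors on chain B = 4
EF(B2) = ES + duration = 4 + 7 = 11
Successor of B2 is M. ES(M) = max(sum(A), sum(B)) = max(25, 11) = 25
Free float = ES(successor) - EF(current) = 25 - 11 = 14

14


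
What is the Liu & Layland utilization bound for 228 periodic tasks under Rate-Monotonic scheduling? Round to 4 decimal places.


Compute 2^(1/228) = 1.0030447451
Subtract 1: 1.0030447451 - 1 = 0.0030447451
Multiply by n: 228 * 0.0030447451 = 0.6942018828
Round to 4 dp: 0.6942

0.6942


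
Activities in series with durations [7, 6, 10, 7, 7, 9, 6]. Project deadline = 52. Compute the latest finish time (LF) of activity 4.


LF(activity 4) = deadline - sum of successor durations
Successors: activities 5 through 7 with durations [7, 9, 6]
Sum of successor durations = 22
LF = 52 - 22 = 30

30


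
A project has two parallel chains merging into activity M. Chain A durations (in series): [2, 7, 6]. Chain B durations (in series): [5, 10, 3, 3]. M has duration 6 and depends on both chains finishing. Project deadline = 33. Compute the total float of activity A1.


Forward pass: ES(A1) = sum of predecessors on chain A = 0
EF = ES + duration = 0 + 2 = 2
Backward pass: LF(M) = deadline = 33; LS(M) = 33 - 6 = 27
LF(A1) = LS(M) - sum(successors on chain A) = 27 - 13 = 14
LS = LF - duration = 14 - 2 = 12
Total float = LS - ES = 12 - 0 = 12

12


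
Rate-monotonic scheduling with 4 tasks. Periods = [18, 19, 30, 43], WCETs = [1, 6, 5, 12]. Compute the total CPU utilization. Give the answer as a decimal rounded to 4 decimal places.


Compute individual utilizations (exact fractions):
  Task 1: C/T = 1/18 (approx. 0.0556)
  Task 2: C/T = 6/19 (approx. 0.3158)
  Task 3: C/T = 5/30 = 1/6 (approx. 0.1667)
  Task 4: C/T = 12/43 (approx. 0.2791)
Total utilization U = 1/18 + 6/19 + 1/6 + 12/43 = 6008/7353
Rounded to 4 decimal places: U = 0.8171
RM (Liu & Layland) bound for 4 tasks = 0.756828; compare with U = 6008/7353 (approx. 0.817081)
bound < U <= 1, so the RM sufficient condition is not met (inconclusive; an exact test such as response-time analysis is needed).

0.8171


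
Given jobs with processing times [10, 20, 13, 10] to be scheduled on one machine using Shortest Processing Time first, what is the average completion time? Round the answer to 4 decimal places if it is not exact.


Sort jobs by processing time (SPT order): [10, 10, 13, 20]
Compute completion times sequentially:
  Job 1: processing = 10, completes at 10
  Job 2: processing = 10, completes at 20
  Job 3: processing = 13, completes at 33
  Job 4: processing = 20, completes at 53
Sum of completion times = 116
Average completion time = 116/4 = 29.0

29.0


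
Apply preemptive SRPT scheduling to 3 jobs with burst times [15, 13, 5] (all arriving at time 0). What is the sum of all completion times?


Since all jobs arrive at t=0, SRPT equals SPT ordering.
SPT order: [5, 13, 15]
Completion times:
  Job 1: p=5, C=5
  Job 2: p=13, C=18
  Job 3: p=15, C=33
Total completion time = 5 + 18 + 33 = 56

56


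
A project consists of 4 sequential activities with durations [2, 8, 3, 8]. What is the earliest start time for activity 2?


Activity 2 starts after activities 1 through 1 complete.
Predecessor durations: [2]
ES = 2 = 2

2


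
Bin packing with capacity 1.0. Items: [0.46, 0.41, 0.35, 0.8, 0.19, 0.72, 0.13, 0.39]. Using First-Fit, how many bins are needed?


Place items sequentially using First-Fit:
  Item 0.46 -> new Bin 1
  Item 0.41 -> Bin 1 (now 0.87)
  Item 0.35 -> new Bin 2
  Item 0.8 -> new Bin 3
  Item 0.19 -> Bin 2 (now 0.54)
  Item 0.72 -> new Bin 4
  Item 0.13 -> Bin 1 (now 1.0)
  Item 0.39 -> Bin 2 (now 0.93)
Total bins used = 4

4


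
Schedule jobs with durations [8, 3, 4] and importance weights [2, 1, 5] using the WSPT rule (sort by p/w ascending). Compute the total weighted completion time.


Compute p/w ratios and sort ascending (WSPT): [(4, 5), (3, 1), (8, 2)]
Compute weighted completion times:
  Job (p=4,w=5): C=4, w*C=5*4=20
  Job (p=3,w=1): C=7, w*C=1*7=7
  Job (p=8,w=2): C=15, w*C=2*15=30
Total weighted completion time = 57

57


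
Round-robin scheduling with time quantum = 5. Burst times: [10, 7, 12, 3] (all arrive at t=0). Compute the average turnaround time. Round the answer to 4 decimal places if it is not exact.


Time quantum = 5
Execution trace:
  J1 runs 5 units, time = 5
  J2 runs 5 units, time = 10
  J3 runs 5 units, time = 15
  J4 runs 3 units, time = 18
  J1 runs 5 units, time = 23
  J2 runs 2 units, time = 25
  J3 runs 5 units, time = 30
  J3 runs 2 units, time = 32
Finish times: [23, 25, 32, 18]
Average turnaround = 98/4 = 24.5

24.5


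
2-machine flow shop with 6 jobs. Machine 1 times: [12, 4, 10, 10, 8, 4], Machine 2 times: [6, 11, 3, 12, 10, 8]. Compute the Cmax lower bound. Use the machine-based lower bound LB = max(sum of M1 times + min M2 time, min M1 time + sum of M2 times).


LB1 = sum(M1 times) + min(M2 times) = 48 + 3 = 51
LB2 = min(M1 times) + sum(M2 times) = 4 + 50 = 54
Lower bound = max(LB1, LB2) = max(51, 54) = 54

54


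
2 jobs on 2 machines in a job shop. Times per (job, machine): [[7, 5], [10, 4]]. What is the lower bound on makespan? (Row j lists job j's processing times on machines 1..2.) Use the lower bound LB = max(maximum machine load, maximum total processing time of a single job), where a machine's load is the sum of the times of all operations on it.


Machine loads:
  Machine 1: 7 + 10 = 17
  Machine 2: 5 + 4 = 9
Max machine load = 17
Job totals:
  Job 1: 12
  Job 2: 14
Max job total = 14
Lower bound = max(17, 14) = 17

17


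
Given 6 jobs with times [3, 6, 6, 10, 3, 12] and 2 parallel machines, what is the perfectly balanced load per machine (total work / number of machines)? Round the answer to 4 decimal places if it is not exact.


Total processing time = 3 + 6 + 6 + 10 + 3 + 12 = 40
Number of machines = 2
Ideal balanced load = 40 / 2 = 20.0

20.0


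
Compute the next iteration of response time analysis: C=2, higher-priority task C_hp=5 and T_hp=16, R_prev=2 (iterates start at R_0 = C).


R_next = C + ceil(R_prev / T_hp) * C_hp
ceil(2 / 16) = ceil(0.125) = 1
Interference = 1 * 5 = 5
R_next = 2 + 5 = 7

7


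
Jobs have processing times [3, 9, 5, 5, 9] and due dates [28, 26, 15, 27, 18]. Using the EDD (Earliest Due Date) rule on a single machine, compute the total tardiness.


Sort by due date (EDD order): [(5, 15), (9, 18), (9, 26), (5, 27), (3, 28)]
Compute completion times and tardiness:
  Job 1: p=5, d=15, C=5, tardiness=max(0,5-15)=0
  Job 2: p=9, d=18, C=14, tardiness=max(0,14-18)=0
  Job 3: p=9, d=26, C=23, tardiness=max(0,23-26)=0
  Job 4: p=5, d=27, C=28, tardiness=max(0,28-27)=1
  Job 5: p=3, d=28, C=31, tardiness=max(0,31-28)=3
Total tardiness = 4

4


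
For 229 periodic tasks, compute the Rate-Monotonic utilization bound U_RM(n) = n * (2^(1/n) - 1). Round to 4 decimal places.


Compute 2^(1/229) = 1.0030314291
Subtract 1: 1.0030314291 - 1 = 0.0030314291
Multiply by n: 229 * 0.0030314291 = 0.6941972639
Round to 4 dp: 0.6942

0.6942


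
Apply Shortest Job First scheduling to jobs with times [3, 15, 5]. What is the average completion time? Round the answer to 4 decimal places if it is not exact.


SJF order (ascending): [3, 5, 15]
Completion times:
  Job 1: burst=3, C=3
  Job 2: burst=5, C=8
  Job 3: burst=15, C=23
Average completion = 34/3 = 11.3333

11.3333


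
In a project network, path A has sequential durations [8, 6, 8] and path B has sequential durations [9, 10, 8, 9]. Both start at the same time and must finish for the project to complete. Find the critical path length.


Path A total = 8 + 6 + 8 = 22
Path B total = 9 + 10 + 8 + 9 = 36
Critical path = longest path = max(22, 36) = 36

36


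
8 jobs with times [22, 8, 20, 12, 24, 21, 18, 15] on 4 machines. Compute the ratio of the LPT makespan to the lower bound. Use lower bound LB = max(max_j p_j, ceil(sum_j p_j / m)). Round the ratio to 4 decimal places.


LPT order: [24, 22, 21, 20, 18, 15, 12, 8]
Machine loads after assignment: [32, 34, 36, 38]
LPT makespan = 38
Lower bound = max(max_job, ceil(total/4)) = max(24, 35) = 35
Ratio = 38 / 35 = 1.0857

1.0857


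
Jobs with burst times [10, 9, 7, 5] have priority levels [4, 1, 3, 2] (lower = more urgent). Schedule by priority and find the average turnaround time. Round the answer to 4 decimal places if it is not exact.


Sort by priority (ascending = highest first):
Order: [(1, 9), (2, 5), (3, 7), (4, 10)]
Completion times:
  Priority 1, burst=9, C=9
  Priority 2, burst=5, C=14
  Priority 3, burst=7, C=21
  Priority 4, burst=10, C=31
Average turnaround = 75/4 = 18.75

18.75


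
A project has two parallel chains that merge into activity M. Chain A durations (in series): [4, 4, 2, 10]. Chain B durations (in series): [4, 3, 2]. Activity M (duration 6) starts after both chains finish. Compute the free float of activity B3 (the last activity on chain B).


ES(B3) = sum of predecessors on chain B = 7
EF(B3) = ES + duration = 7 + 2 = 9
Successor of B3 is M. ES(M) = max(sum(A), sum(B)) = max(20, 9) = 20
Free float = ES(successor) - EF(current) = 20 - 9 = 11

11


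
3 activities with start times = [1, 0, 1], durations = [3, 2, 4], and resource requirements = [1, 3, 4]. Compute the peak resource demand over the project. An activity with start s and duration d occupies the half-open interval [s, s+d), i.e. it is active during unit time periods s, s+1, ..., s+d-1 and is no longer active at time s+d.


Each activity i is active on [start_i, start_i + duration_i).
Compute total resource usage per time slot:
  t=0: active resources = [3], total = 3
  t=1: active resources = [1, 3, 4], total = 8
  t=2: active resources = [1, 4], total = 5
  t=3: active resources = [1, 4], total = 5
  t=4: active resources = [4], total = 4
Peak resource demand = 8

8


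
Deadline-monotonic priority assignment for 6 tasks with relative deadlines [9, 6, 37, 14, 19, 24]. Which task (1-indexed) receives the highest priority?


Sort tasks by relative deadline (ascending):
  Task 2: deadline = 6
  Task 1: deadline = 9
  Task 4: deadline = 14
  Task 5: deadline = 19
  Task 6: deadline = 24
  Task 3: deadline = 37
Priority order (highest first): [2, 1, 4, 5, 6, 3]
Highest priority task = 2

2


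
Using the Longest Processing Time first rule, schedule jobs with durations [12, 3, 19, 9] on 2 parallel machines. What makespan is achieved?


Sort jobs in decreasing order (LPT): [19, 12, 9, 3]
Assign each job to the least loaded machine:
  Machine 1: jobs [19, 3], load = 22
  Machine 2: jobs [12, 9], load = 21
Makespan = max load = 22

22


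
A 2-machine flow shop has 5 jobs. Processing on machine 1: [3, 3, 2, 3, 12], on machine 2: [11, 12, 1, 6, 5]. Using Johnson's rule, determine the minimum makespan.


Apply Johnson's rule:
  Group 1 (a <= b): [(1, 3, 11), (2, 3, 12), (4, 3, 6)]
  Group 2 (a > b): [(5, 12, 5), (3, 2, 1)]
Optimal job order: [1, 2, 4, 5, 3]
Schedule:
  Job 1: M1 done at 3, M2 done at 14
  Job 2: M1 done at 6, M2 done at 26
  Job 4: M1 done at 9, M2 done at 32
  Job 5: M1 done at 21, M2 done at 37
  Job 3: M1 done at 23, M2 done at 38
Makespan = 38

38


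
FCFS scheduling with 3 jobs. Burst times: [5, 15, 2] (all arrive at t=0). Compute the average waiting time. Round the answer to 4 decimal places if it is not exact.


FCFS order (as given): [5, 15, 2]
Waiting times:
  Job 1: wait = 0
  Job 2: wait = 5
  Job 3: wait = 20
Sum of waiting times = 25
Average waiting time = 25/3 = 8.3333

8.3333


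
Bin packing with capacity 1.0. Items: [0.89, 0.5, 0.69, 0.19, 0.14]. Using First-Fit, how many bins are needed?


Place items sequentially using First-Fit:
  Item 0.89 -> new Bin 1
  Item 0.5 -> new Bin 2
  Item 0.69 -> new Bin 3
  Item 0.19 -> Bin 2 (now 0.69)
  Item 0.14 -> Bin 2 (now 0.83)
Total bins used = 3

3


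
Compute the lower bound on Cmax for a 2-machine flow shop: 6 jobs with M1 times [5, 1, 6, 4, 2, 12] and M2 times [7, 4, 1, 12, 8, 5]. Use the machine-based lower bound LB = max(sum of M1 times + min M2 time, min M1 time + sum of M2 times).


LB1 = sum(M1 times) + min(M2 times) = 30 + 1 = 31
LB2 = min(M1 times) + sum(M2 times) = 1 + 37 = 38
Lower bound = max(LB1, LB2) = max(31, 38) = 38

38


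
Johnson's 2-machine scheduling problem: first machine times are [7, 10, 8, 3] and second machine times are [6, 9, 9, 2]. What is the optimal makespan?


Apply Johnson's rule:
  Group 1 (a <= b): [(3, 8, 9)]
  Group 2 (a > b): [(2, 10, 9), (1, 7, 6), (4, 3, 2)]
Optimal job order: [3, 2, 1, 4]
Schedule:
  Job 3: M1 done at 8, M2 done at 17
  Job 2: M1 done at 18, M2 done at 27
  Job 1: M1 done at 25, M2 done at 33
  Job 4: M1 done at 28, M2 done at 35
Makespan = 35

35


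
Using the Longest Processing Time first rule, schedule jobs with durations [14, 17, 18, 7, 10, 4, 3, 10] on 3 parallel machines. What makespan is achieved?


Sort jobs in decreasing order (LPT): [18, 17, 14, 10, 10, 7, 4, 3]
Assign each job to the least loaded machine:
  Machine 1: jobs [18, 7, 3], load = 28
  Machine 2: jobs [17, 10], load = 27
  Machine 3: jobs [14, 10, 4], load = 28
Makespan = max load = 28

28


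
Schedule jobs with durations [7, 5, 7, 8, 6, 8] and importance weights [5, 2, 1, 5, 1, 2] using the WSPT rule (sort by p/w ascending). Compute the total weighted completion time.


Compute p/w ratios and sort ascending (WSPT): [(7, 5), (8, 5), (5, 2), (8, 2), (6, 1), (7, 1)]
Compute weighted completion times:
  Job (p=7,w=5): C=7, w*C=5*7=35
  Job (p=8,w=5): C=15, w*C=5*15=75
  Job (p=5,w=2): C=20, w*C=2*20=40
  Job (p=8,w=2): C=28, w*C=2*28=56
  Job (p=6,w=1): C=34, w*C=1*34=34
  Job (p=7,w=1): C=41, w*C=1*41=41
Total weighted completion time = 281

281


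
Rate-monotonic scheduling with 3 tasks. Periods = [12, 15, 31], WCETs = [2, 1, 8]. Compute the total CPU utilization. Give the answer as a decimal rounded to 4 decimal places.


Compute individual utilizations (exact fractions):
  Task 1: C/T = 2/12 = 1/6 (approx. 0.1667)
  Task 2: C/T = 1/15 (approx. 0.0667)
  Task 3: C/T = 8/31 (approx. 0.2581)
Total utilization U = 1/6 + 1/15 + 8/31 = 457/930
Rounded to 4 decimal places: U = 0.4914
RM (Liu & Layland) bound for 3 tasks = 0.779763; compare with U = 457/930 (approx. 0.491398)
U <= bound, so schedulable by RM sufficient condition.

0.4914


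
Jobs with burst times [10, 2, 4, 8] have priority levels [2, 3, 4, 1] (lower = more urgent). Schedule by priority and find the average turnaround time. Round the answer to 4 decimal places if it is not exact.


Sort by priority (ascending = highest first):
Order: [(1, 8), (2, 10), (3, 2), (4, 4)]
Completion times:
  Priority 1, burst=8, C=8
  Priority 2, burst=10, C=18
  Priority 3, burst=2, C=20
  Priority 4, burst=4, C=24
Average turnaround = 70/4 = 17.5

17.5


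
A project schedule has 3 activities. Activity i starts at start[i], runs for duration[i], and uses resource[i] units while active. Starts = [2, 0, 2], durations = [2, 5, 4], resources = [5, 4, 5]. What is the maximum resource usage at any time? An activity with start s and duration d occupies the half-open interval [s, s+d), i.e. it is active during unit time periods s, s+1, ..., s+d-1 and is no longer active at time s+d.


Each activity i is active on [start_i, start_i + duration_i).
Compute total resource usage per time slot:
  t=0: active resources = [4], total = 4
  t=1: active resources = [4], total = 4
  t=2: active resources = [5, 4, 5], total = 14
  t=3: active resources = [5, 4, 5], total = 14
  t=4: active resources = [4, 5], total = 9
  t=5: active resources = [5], total = 5
Peak resource demand = 14

14


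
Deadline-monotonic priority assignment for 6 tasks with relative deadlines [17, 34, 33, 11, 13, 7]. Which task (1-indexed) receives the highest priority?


Sort tasks by relative deadline (ascending):
  Task 6: deadline = 7
  Task 4: deadline = 11
  Task 5: deadline = 13
  Task 1: deadline = 17
  Task 3: deadline = 33
  Task 2: deadline = 34
Priority order (highest first): [6, 4, 5, 1, 3, 2]
Highest priority task = 6

6


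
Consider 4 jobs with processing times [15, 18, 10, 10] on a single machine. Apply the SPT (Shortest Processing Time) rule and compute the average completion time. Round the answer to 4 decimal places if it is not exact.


Sort jobs by processing time (SPT order): [10, 10, 15, 18]
Compute completion times sequentially:
  Job 1: processing = 10, completes at 10
  Job 2: processing = 10, completes at 20
  Job 3: processing = 15, completes at 35
  Job 4: processing = 18, completes at 53
Sum of completion times = 118
Average completion time = 118/4 = 29.5

29.5


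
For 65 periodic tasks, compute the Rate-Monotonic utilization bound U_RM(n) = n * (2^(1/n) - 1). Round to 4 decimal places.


Compute 2^(1/65) = 1.0107208638
Subtract 1: 1.0107208638 - 1 = 0.0107208638
Multiply by n: 65 * 0.0107208638 = 0.6968561470
Round to 4 dp: 0.6969

0.6969


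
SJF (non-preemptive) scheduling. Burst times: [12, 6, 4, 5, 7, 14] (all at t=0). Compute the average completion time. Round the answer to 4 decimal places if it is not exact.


SJF order (ascending): [4, 5, 6, 7, 12, 14]
Completion times:
  Job 1: burst=4, C=4
  Job 2: burst=5, C=9
  Job 3: burst=6, C=15
  Job 4: burst=7, C=22
  Job 5: burst=12, C=34
  Job 6: burst=14, C=48
Average completion = 132/6 = 22.0

22.0


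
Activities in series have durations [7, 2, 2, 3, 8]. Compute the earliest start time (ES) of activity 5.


Activity 5 starts after activities 1 through 4 complete.
Predecessor durations: [7, 2, 2, 3]
ES = 7 + 2 + 2 + 3 = 14

14


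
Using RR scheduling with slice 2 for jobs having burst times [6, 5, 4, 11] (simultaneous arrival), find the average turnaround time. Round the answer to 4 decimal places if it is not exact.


Time quantum = 2
Execution trace:
  J1 runs 2 units, time = 2
  J2 runs 2 units, time = 4
  J3 runs 2 units, time = 6
  J4 runs 2 units, time = 8
  J1 runs 2 units, time = 10
  J2 runs 2 units, time = 12
  J3 runs 2 units, time = 14
  J4 runs 2 units, time = 16
  J1 runs 2 units, time = 18
  J2 runs 1 units, time = 19
  J4 runs 2 units, time = 21
  J4 runs 2 units, time = 23
  J4 runs 2 units, time = 25
  J4 runs 1 units, time = 26
Finish times: [18, 19, 14, 26]
Average turnaround = 77/4 = 19.25

19.25


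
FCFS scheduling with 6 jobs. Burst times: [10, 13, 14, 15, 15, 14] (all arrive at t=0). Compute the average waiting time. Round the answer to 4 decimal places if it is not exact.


FCFS order (as given): [10, 13, 14, 15, 15, 14]
Waiting times:
  Job 1: wait = 0
  Job 2: wait = 10
  Job 3: wait = 23
  Job 4: wait = 37
  Job 5: wait = 52
  Job 6: wait = 67
Sum of waiting times = 189
Average waiting time = 189/6 = 31.5

31.5


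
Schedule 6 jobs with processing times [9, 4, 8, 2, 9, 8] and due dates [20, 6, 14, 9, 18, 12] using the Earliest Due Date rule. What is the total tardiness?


Sort by due date (EDD order): [(4, 6), (2, 9), (8, 12), (8, 14), (9, 18), (9, 20)]
Compute completion times and tardiness:
  Job 1: p=4, d=6, C=4, tardiness=max(0,4-6)=0
  Job 2: p=2, d=9, C=6, tardiness=max(0,6-9)=0
  Job 3: p=8, d=12, C=14, tardiness=max(0,14-12)=2
  Job 4: p=8, d=14, C=22, tardiness=max(0,22-14)=8
  Job 5: p=9, d=18, C=31, tardiness=max(0,31-18)=13
  Job 6: p=9, d=20, C=40, tardiness=max(0,40-20)=20
Total tardiness = 43

43


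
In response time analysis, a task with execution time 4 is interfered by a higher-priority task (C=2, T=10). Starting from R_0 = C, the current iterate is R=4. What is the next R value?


R_next = C + ceil(R_prev / T_hp) * C_hp
ceil(4 / 10) = ceil(0.4) = 1
Interference = 1 * 2 = 2
R_next = 4 + 2 = 6

6


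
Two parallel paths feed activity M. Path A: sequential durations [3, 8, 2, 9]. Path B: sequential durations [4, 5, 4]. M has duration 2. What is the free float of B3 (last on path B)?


ES(B3) = sum of predecessors on chain B = 9
EF(B3) = ES + duration = 9 + 4 = 13
Successor of B3 is M. ES(M) = max(sum(A), sum(B)) = max(22, 13) = 22
Free float = ES(successor) - EF(current) = 22 - 13 = 9

9


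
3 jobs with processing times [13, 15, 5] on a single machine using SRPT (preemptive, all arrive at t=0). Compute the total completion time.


Since all jobs arrive at t=0, SRPT equals SPT ordering.
SPT order: [5, 13, 15]
Completion times:
  Job 1: p=5, C=5
  Job 2: p=13, C=18
  Job 3: p=15, C=33
Total completion time = 5 + 18 + 33 = 56

56


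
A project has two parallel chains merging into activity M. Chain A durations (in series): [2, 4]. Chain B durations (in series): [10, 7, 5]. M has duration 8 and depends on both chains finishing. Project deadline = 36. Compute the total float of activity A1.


Forward pass: ES(A1) = sum of predecessors on chain A = 0
EF = ES + duration = 0 + 2 = 2
Backward pass: LF(M) = deadline = 36; LS(M) = 36 - 8 = 28
LF(A1) = LS(M) - sum(successors on chain A) = 28 - 4 = 24
LS = LF - duration = 24 - 2 = 22
Total float = LS - ES = 22 - 0 = 22

22


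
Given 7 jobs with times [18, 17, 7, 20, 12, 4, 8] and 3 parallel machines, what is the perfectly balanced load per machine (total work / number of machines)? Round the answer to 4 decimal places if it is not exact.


Total processing time = 18 + 17 + 7 + 20 + 12 + 4 + 8 = 86
Number of machines = 3
Ideal balanced load = 86 / 3 = 28.6667

28.6667


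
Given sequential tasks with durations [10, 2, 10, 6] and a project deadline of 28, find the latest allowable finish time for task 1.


LF(activity 1) = deadline - sum of successor durations
Successors: activities 2 through 4 with durations [2, 10, 6]
Sum of successor durations = 18
LF = 28 - 18 = 10

10


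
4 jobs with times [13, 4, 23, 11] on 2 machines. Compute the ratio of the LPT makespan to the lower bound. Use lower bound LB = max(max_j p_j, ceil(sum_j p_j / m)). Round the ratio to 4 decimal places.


LPT order: [23, 13, 11, 4]
Machine loads after assignment: [27, 24]
LPT makespan = 27
Lower bound = max(max_job, ceil(total/2)) = max(23, 26) = 26
Ratio = 27 / 26 = 1.0385

1.0385


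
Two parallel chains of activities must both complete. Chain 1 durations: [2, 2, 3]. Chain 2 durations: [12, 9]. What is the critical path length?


Path A total = 2 + 2 + 3 = 7
Path B total = 12 + 9 = 21
Critical path = longest path = max(7, 21) = 21

21


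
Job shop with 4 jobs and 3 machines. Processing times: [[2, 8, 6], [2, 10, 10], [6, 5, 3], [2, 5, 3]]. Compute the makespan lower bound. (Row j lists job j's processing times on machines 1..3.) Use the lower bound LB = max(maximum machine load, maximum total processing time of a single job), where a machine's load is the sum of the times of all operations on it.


Machine loads:
  Machine 1: 2 + 2 + 6 + 2 = 12
  Machine 2: 8 + 10 + 5 + 5 = 28
  Machine 3: 6 + 10 + 3 + 3 = 22
Max machine load = 28
Job totals:
  Job 1: 16
  Job 2: 22
  Job 3: 14
  Job 4: 10
Max job total = 22
Lower bound = max(28, 22) = 28

28


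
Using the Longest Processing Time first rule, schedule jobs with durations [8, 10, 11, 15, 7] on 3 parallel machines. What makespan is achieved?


Sort jobs in decreasing order (LPT): [15, 11, 10, 8, 7]
Assign each job to the least loaded machine:
  Machine 1: jobs [15], load = 15
  Machine 2: jobs [11, 7], load = 18
  Machine 3: jobs [10, 8], load = 18
Makespan = max load = 18

18


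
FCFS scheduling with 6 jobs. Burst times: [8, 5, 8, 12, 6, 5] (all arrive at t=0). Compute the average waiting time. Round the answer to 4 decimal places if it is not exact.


FCFS order (as given): [8, 5, 8, 12, 6, 5]
Waiting times:
  Job 1: wait = 0
  Job 2: wait = 8
  Job 3: wait = 13
  Job 4: wait = 21
  Job 5: wait = 33
  Job 6: wait = 39
Sum of waiting times = 114
Average waiting time = 114/6 = 19.0

19.0


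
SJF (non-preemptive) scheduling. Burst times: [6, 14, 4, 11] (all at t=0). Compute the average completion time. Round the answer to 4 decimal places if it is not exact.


SJF order (ascending): [4, 6, 11, 14]
Completion times:
  Job 1: burst=4, C=4
  Job 2: burst=6, C=10
  Job 3: burst=11, C=21
  Job 4: burst=14, C=35
Average completion = 70/4 = 17.5

17.5


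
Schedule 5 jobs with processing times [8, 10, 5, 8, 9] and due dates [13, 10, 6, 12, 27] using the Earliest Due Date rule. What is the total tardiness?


Sort by due date (EDD order): [(5, 6), (10, 10), (8, 12), (8, 13), (9, 27)]
Compute completion times and tardiness:
  Job 1: p=5, d=6, C=5, tardiness=max(0,5-6)=0
  Job 2: p=10, d=10, C=15, tardiness=max(0,15-10)=5
  Job 3: p=8, d=12, C=23, tardiness=max(0,23-12)=11
  Job 4: p=8, d=13, C=31, tardiness=max(0,31-13)=18
  Job 5: p=9, d=27, C=40, tardiness=max(0,40-27)=13
Total tardiness = 47

47


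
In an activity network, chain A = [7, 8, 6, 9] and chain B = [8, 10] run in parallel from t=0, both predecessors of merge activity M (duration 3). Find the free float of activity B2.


ES(B2) = sum of predecessors on chain B = 8
EF(B2) = ES + duration = 8 + 10 = 18
Successor of B2 is M. ES(M) = max(sum(A), sum(B)) = max(30, 18) = 30
Free float = ES(successor) - EF(current) = 30 - 18 = 12

12


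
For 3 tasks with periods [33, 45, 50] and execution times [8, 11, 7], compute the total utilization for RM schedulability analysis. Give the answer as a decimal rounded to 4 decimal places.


Compute individual utilizations (exact fractions):
  Task 1: C/T = 8/33 (approx. 0.2424)
  Task 2: C/T = 11/45 (approx. 0.2444)
  Task 3: C/T = 7/50 (approx. 0.14)
Total utilization U = 8/33 + 11/45 + 7/50 = 3103/4950
Rounded to 4 decimal places: U = 0.6269
RM (Liu & Layland) bound for 3 tasks = 0.779763; compare with U = 3103/4950 (approx. 0.626869)
U <= bound, so schedulable by RM sufficient condition.

0.6269


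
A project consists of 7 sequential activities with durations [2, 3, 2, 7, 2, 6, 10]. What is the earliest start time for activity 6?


Activity 6 starts after activities 1 through 5 complete.
Predecessor durations: [2, 3, 2, 7, 2]
ES = 2 + 3 + 2 + 7 + 2 = 16

16


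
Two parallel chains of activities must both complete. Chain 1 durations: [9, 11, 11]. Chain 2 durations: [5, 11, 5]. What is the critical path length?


Path A total = 9 + 11 + 11 = 31
Path B total = 5 + 11 + 5 = 21
Critical path = longest path = max(31, 21) = 31

31


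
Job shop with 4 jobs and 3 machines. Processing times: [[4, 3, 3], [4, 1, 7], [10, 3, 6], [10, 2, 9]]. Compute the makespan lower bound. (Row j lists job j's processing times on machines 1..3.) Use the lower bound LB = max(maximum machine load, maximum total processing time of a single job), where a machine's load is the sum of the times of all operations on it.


Machine loads:
  Machine 1: 4 + 4 + 10 + 10 = 28
  Machine 2: 3 + 1 + 3 + 2 = 9
  Machine 3: 3 + 7 + 6 + 9 = 25
Max machine load = 28
Job totals:
  Job 1: 10
  Job 2: 12
  Job 3: 19
  Job 4: 21
Max job total = 21
Lower bound = max(28, 21) = 28

28


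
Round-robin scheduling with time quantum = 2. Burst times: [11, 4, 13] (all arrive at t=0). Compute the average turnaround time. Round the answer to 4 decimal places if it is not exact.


Time quantum = 2
Execution trace:
  J1 runs 2 units, time = 2
  J2 runs 2 units, time = 4
  J3 runs 2 units, time = 6
  J1 runs 2 units, time = 8
  J2 runs 2 units, time = 10
  J3 runs 2 units, time = 12
  J1 runs 2 units, time = 14
  J3 runs 2 units, time = 16
  J1 runs 2 units, time = 18
  J3 runs 2 units, time = 20
  J1 runs 2 units, time = 22
  J3 runs 2 units, time = 24
  J1 runs 1 units, time = 25
  J3 runs 2 units, time = 27
  J3 runs 1 units, time = 28
Finish times: [25, 10, 28]
Average turnaround = 63/3 = 21.0

21.0
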